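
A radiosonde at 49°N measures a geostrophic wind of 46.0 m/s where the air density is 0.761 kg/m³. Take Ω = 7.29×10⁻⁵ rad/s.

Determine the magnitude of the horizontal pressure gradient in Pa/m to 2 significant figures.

Coriolis parameter at 49°N:
f = 2Ω sin φ = 2 × 7.29×10⁻⁵ × sin 49° = 1.10×10⁻⁴ s⁻¹
Geostrophic balance rearranged: |∂P/∂n| = f ρ V_g
|∂P/∂n| = 1.10×10⁻⁴ × 0.761 × 46.0 = 3.85×10⁻³ Pa/m

3.9×10⁻³ Pa/m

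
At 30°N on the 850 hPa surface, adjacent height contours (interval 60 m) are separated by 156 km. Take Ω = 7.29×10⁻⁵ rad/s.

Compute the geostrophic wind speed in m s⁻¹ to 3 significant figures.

51.8 m s⁻¹

Coriolis parameter at 30°N:
f = 2Ω sin φ = 2 × 7.29×10⁻⁵ × sin 30° = 7.29×10⁻⁵ s⁻¹
Height gradient: |∂Z/∂n| = 60 m / 156000 m = 3.85×10⁻⁴
On a pressure surface, geostrophic balance gives V_g = (g/f)|∂Z/∂n|:
V_g = 9.81 × 3.85×10⁻⁴ / 7.29×10⁻⁵ = 51.8 m/s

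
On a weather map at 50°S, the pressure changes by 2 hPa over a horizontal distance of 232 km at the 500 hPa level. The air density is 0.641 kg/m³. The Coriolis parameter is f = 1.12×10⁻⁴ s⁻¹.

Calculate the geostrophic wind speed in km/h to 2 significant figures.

Pressure gradient: |∂P/∂n| = 200 Pa / 232000 m = 8.62×10⁻⁴ Pa/m
Geostrophic balance (pressure-gradient force = Coriolis force):
V_g = (1/(fρ)) |∂P/∂n| = 8.62×10⁻⁴ / (1.12×10⁻⁴ × 0.641) = 12.0 m/s
Converting: 12.0 m/s × 3.6 = 43 km/h

43 km/h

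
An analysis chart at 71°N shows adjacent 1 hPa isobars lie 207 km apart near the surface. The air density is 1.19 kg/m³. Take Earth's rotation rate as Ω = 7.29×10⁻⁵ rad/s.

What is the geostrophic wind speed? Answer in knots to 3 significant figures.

Coriolis parameter at 71°N:
f = 2Ω sin φ = 2 × 7.29×10⁻⁵ × sin 71° = 1.38×10⁻⁴ s⁻¹
Pressure gradient: |∂P/∂n| = 100 Pa / 207000 m = 4.83×10⁻⁴ Pa/m
Geostrophic balance (pressure-gradient force = Coriolis force):
V_g = (1/(fρ)) |∂P/∂n| = 4.83×10⁻⁴ / (1.38×10⁻⁴ × 1.19) = 2.94 m/s
Converting: 2.94 m/s × 1.944 = 5.72 knots

5.72 knots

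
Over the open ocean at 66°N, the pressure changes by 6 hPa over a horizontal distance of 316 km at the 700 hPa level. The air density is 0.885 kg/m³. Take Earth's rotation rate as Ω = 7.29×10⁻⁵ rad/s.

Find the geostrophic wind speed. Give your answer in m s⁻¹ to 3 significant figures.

16.1 m s⁻¹

Coriolis parameter at 66°N:
f = 2Ω sin φ = 2 × 7.29×10⁻⁵ × sin 66° = 1.33×10⁻⁴ s⁻¹
Pressure gradient: |∂P/∂n| = 600 Pa / 316000 m = 1.90×10⁻³ Pa/m
Geostrophic balance (pressure-gradient force = Coriolis force):
V_g = (1/(fρ)) |∂P/∂n| = 1.90×10⁻³ / (1.33×10⁻⁴ × 0.885) = 16.1 m/s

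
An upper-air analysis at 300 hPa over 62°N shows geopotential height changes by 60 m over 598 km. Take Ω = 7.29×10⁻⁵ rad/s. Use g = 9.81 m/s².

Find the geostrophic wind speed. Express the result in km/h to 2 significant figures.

Coriolis parameter at 62°N:
f = 2Ω sin φ = 2 × 7.29×10⁻⁵ × sin 62° = 1.29×10⁻⁴ s⁻¹
Height gradient: |∂Z/∂n| = 60 m / 598000 m = 1.00×10⁻⁴
On a pressure surface, geostrophic balance gives V_g = (g/f)|∂Z/∂n|:
V_g = 9.81 × 1.00×10⁻⁴ / 1.29×10⁻⁴ = 7.65 m/s
Converting: 7.65 m/s × 3.6 = 28 km/h

28 km/h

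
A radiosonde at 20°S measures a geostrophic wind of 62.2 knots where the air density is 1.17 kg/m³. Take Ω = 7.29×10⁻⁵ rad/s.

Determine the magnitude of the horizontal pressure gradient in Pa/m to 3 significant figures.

1.87×10⁻³ Pa/m

Coriolis parameter at 20°S:
f = 2Ω sin φ = 2 × 7.29×10⁻⁵ × sin 20° = 4.99×10⁻⁵ s⁻¹
Wind speed in SI: 62.2 knots = 32.0 m/s
Geostrophic balance rearranged: |∂P/∂n| = f ρ V_g
|∂P/∂n| = 4.99×10⁻⁵ × 1.17 × 32.0 = 1.87×10⁻³ Pa/m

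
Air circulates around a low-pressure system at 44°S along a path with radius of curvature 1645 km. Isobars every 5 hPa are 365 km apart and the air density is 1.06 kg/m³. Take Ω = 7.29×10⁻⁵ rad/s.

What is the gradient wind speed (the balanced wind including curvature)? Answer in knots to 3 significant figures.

Coriolis parameter at 44°S:
f = 2Ω sin φ = 2 × 7.29×10⁻⁵ × sin 44° = 1.01×10⁻⁴ s⁻¹
Pressure gradient: |∂P/∂n| = 500 Pa / 365000 m = 1.37×10⁻³ Pa/m
Geostrophic speed: V_g = |∂P/∂n|/(fρ) = 1.37×10⁻³/(1.01×10⁻⁴ × 1.06) = 12.8 m/s
Around a low, centrifugal force acts outward with Coriolis, so pressure-gradient force balances both:
(1/ρ)|∂P/∂n| = fV + V²/R  →  V² + fR·V − fR·V_g = 0
With fR = 1.01×10⁻⁴ × 1645×10³ m = 167 m/s:
V = [−fR + √((fR)² + 4 fR V_g)]/2 = [−167 + √(167² + 4×167×12.8)]/2 = 11.9 m/s
Subgeostrophic (V < V_g = 12.8 m/s), as expected around a low.
Converting: 11.9 m/s × 1.944 = 23.1 knots

23.1 knots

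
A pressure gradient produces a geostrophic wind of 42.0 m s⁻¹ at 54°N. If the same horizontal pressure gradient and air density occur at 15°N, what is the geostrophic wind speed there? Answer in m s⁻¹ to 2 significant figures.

With the same pressure gradient and density, V_g ∝ 1/f ∝ 1/sin φ.
V₂ = V₁ · sin φ₁ / sin φ₂ = 42.0 × sin 54° / sin 15°
V₂ = 42.0 × 0.8090/0.2588 = 130 m s⁻¹

130 m s⁻¹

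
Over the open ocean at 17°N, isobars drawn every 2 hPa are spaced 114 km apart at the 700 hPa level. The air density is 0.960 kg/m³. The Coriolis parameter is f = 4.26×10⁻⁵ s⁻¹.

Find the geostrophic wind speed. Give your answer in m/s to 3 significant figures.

42.9 m/s

Pressure gradient: |∂P/∂n| = 200 Pa / 114000 m = 1.75×10⁻³ Pa/m
Geostrophic balance (pressure-gradient force = Coriolis force):
V_g = (1/(fρ)) |∂P/∂n| = 1.75×10⁻³ / (4.26×10⁻⁵ × 0.960) = 42.9 m/s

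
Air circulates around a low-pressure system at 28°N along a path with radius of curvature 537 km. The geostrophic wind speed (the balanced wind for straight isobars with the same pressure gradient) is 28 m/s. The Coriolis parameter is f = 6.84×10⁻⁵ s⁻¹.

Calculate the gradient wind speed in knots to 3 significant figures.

36.1 knots

Around a low, centrifugal force acts outward with Coriolis, so pressure-gradient force balances both:
(1/ρ)|∂P/∂n| = fV + V²/R  →  V² + fR·V − fR·V_g = 0
With fR = 6.84×10⁻⁵ × 537×10³ m = 36.7 m/s:
V = [−fR + √((fR)² + 4 fR V_g)]/2 = [−36.7 + √(36.7² + 4×36.7×28)]/2 = 18.6 m/s
Subgeostrophic (V < V_g = 28 m/s), as expected around a low.
Converting: 18.6 m/s × 1.944 = 36.1 knots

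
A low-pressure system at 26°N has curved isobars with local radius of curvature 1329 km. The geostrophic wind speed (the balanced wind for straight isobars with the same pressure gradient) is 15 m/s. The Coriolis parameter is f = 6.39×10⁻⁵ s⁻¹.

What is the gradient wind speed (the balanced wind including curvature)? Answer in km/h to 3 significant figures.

Around a low, centrifugal force acts outward with Coriolis, so pressure-gradient force balances both:
(1/ρ)|∂P/∂n| = fV + V²/R  →  V² + fR·V − fR·V_g = 0
With fR = 6.39×10⁻⁵ × 1329×10³ m = 84.9 m/s:
V = [−fR + √((fR)² + 4 fR V_g)]/2 = [−84.9 + √(84.9² + 4×84.9×15)]/2 = 13 m/s
Subgeostrophic (V < V_g = 15 m/s), as expected around a low.
Converting: 13 m/s × 3.6 = 46.8 km/h

46.8 km/h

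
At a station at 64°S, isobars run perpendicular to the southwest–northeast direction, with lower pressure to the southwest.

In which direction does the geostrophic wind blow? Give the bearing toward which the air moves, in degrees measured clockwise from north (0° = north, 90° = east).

135°

The pressure-gradient force points toward the southwest (bearing 225°).
Geostrophic balance: in the Southern Hemisphere the Coriolis force deflects motion to the left, so the geostrophic wind blows 90° to the left of the pressure-gradient force (low pressure on the right).
Rotating 225° by 90° counterclockwise gives 135° — the wind blows toward the southeast.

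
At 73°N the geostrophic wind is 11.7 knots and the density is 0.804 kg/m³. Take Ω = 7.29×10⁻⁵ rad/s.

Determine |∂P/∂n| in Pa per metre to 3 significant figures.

6.75×10⁻⁴ Pa/m

Coriolis parameter at 73°N:
f = 2Ω sin φ = 2 × 7.29×10⁻⁵ × sin 73° = 1.39×10⁻⁴ s⁻¹
Wind speed in SI: 11.7 knots = 6.02 m/s
Geostrophic balance rearranged: |∂P/∂n| = f ρ V_g
|∂P/∂n| = 1.39×10⁻⁴ × 0.804 × 6.02 = 6.75×10⁻⁴ Pa/m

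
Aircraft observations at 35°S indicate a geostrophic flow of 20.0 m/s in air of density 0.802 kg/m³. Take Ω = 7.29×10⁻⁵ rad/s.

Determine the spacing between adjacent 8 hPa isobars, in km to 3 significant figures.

596 km

Coriolis parameter at 35°S:
f = 2Ω sin φ = 2 × 7.29×10⁻⁵ × sin 35° = 8.36×10⁻⁵ s⁻¹
Geostrophic balance rearranged: |∂P/∂n| = f ρ V_g
|∂P/∂n| = 8.36×10⁻⁵ × 0.802 × 20.0 = 1.34×10⁻³ Pa/m
Isobar spacing: Δn = ΔP/|∂P/∂n| = 800 Pa / 1.34×10⁻³ Pa/m = 596399 m ≈ 596 km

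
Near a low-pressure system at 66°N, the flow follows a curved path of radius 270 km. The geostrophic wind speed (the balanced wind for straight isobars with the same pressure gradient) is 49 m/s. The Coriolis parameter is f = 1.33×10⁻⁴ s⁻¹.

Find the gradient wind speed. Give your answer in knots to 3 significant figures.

Around a low, centrifugal force acts outward with Coriolis, so pressure-gradient force balances both:
(1/ρ)|∂P/∂n| = fV + V²/R  →  V² + fR·V − fR·V_g = 0
With fR = 1.33×10⁻⁴ × 270×10³ m = 35.9 m/s:
V = [−fR + √((fR)² + 4 fR V_g)]/2 = [−35.9 + √(35.9² + 4×35.9×49)]/2 = 27.7 m/s
Subgeostrophic (V < V_g = 49 m/s), as expected around a low.
Converting: 27.7 m/s × 1.944 = 53.8 knots

53.8 knots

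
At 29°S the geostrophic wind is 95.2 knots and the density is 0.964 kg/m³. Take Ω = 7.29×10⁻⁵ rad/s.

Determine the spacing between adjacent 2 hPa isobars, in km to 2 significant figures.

Coriolis parameter at 29°S:
f = 2Ω sin φ = 2 × 7.29×10⁻⁵ × sin 29° = 7.07×10⁻⁵ s⁻¹
Wind speed in SI: 95.2 knots = 49.0 m/s
Geostrophic balance rearranged: |∂P/∂n| = f ρ V_g
|∂P/∂n| = 7.07×10⁻⁵ × 0.964 × 49.0 = 3.34×10⁻³ Pa/m
Isobar spacing: Δn = ΔP/|∂P/∂n| = 200 Pa / 3.34×10⁻³ Pa/m = 59931 m ≈ 60 km

60 km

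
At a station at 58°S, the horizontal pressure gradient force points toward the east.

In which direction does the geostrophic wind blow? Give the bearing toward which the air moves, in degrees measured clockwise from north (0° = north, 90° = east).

The pressure-gradient force points toward the east (bearing 090°).
Geostrophic balance: in the Southern Hemisphere the Coriolis force deflects motion to the left, so the geostrophic wind blows 90° to the left of the pressure-gradient force (low pressure on the right).
Rotating 090° by 90° counterclockwise gives 000° — the wind blows toward the north.

000°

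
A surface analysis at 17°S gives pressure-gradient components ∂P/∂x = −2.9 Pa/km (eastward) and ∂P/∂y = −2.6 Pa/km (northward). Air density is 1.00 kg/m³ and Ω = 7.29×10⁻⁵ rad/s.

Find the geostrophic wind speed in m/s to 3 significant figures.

91.4 m/s

Coriolis parameter at 17°S:
f = 2Ω sin φ = 2 × 7.29×10⁻⁵ × sin 17° = 4.26×10⁻⁵ s⁻¹
In the Southern Hemisphere f is negative: f = −4.26×10⁻⁵ s⁻¹.
Component geostrophic relations (x east, y north):
u_g = −(1/(fρ)) ∂P/∂y,  v_g = (1/(fρ)) ∂P/∂x
u_g = −(−2.6×10⁻³)/(−4.26×10⁻⁵ × 1.00) = −61.0 m/s;  v_g = (−2.9×10⁻³)/(−4.26×10⁻⁵ × 1.00) = 68.0 m/s
|V_g| = √(u_g² + v_g²) = 91.4 m/s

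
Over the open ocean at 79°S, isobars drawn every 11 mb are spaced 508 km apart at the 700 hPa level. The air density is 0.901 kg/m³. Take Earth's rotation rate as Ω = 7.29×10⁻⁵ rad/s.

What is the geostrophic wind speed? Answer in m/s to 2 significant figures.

17 m/s

Coriolis parameter at 79°S:
f = 2Ω sin φ = 2 × 7.29×10⁻⁵ × sin 79° = 1.43×10⁻⁴ s⁻¹
Pressure gradient: |∂P/∂n| = 1100 Pa / 508000 m = 2.17×10⁻³ Pa/m
Geostrophic balance (pressure-gradient force = Coriolis force):
V_g = (1/(fρ)) |∂P/∂n| = 2.17×10⁻³ / (1.43×10⁻⁴ × 0.901) = 16.8 m/s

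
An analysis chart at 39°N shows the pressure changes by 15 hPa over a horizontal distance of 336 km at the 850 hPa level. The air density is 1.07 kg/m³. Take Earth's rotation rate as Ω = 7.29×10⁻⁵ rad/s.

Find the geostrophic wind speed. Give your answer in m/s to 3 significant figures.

45.5 m/s

Coriolis parameter at 39°N:
f = 2Ω sin φ = 2 × 7.29×10⁻⁵ × sin 39° = 9.18×10⁻⁵ s⁻¹
Pressure gradient: |∂P/∂n| = 1500 Pa / 336000 m = 4.46×10⁻³ Pa/m
Geostrophic balance (pressure-gradient force = Coriolis force):
V_g = (1/(fρ)) |∂P/∂n| = 4.46×10⁻³ / (9.18×10⁻⁵ × 1.07) = 45.5 m/s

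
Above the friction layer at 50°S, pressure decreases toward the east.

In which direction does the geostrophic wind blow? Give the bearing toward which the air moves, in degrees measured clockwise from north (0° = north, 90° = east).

000°

The pressure-gradient force points toward the east (bearing 090°).
Geostrophic balance: in the Southern Hemisphere the Coriolis force deflects motion to the left, so the geostrophic wind blows 90° to the left of the pressure-gradient force (low pressure on the right).
Rotating 090° by 90° counterclockwise gives 000° — the wind blows toward the north.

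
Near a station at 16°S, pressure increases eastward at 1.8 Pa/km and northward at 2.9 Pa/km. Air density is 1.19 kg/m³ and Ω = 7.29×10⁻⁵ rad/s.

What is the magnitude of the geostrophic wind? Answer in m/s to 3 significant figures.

71.4 m/s

Coriolis parameter at 16°S:
f = 2Ω sin φ = 2 × 7.29×10⁻⁵ × sin 16° = 4.02×10⁻⁵ s⁻¹
In the Southern Hemisphere f is negative: f = −4.02×10⁻⁵ s⁻¹.
Component geostrophic relations (x east, y north):
u_g = −(1/(fρ)) ∂P/∂y,  v_g = (1/(fρ)) ∂P/∂x
u_g = −(2.9×10⁻³)/(−4.02×10⁻⁵ × 1.19) = 60.6 m/s;  v_g = (1.8×10⁻³)/(−4.02×10⁻⁵ × 1.19) = −37.6 m/s
|V_g| = √(u_g² + v_g²) = 71.4 m/s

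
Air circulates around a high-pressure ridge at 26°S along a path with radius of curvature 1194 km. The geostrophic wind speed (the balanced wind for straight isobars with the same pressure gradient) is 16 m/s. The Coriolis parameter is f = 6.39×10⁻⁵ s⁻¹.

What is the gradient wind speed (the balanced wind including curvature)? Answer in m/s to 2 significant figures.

Around a high, pressure-gradient force acts outward with centrifugal, so Coriolis balances both:
fV = (1/ρ)|∂P/∂n| + V²/R  →  V² − fR·V + fR·V_g = 0
With fR = 6.39×10⁻⁵ × 1194×10³ m = 76.3 m/s:
V = [fR − √((fR)² − 4 fR V_g)]/2 = [76.3 − √(76.3² − 4×76.3×16)]/2 = 22.8 m/s
Supergeostrophic (V > V_g = 16 m/s), as expected around a high.

23 m/s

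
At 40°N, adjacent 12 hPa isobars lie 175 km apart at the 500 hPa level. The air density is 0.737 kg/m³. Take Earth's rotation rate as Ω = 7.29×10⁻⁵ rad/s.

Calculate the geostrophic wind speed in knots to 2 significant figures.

190 knots

Coriolis parameter at 40°N:
f = 2Ω sin φ = 2 × 7.29×10⁻⁵ × sin 40° = 9.37×10⁻⁵ s⁻¹
Pressure gradient: |∂P/∂n| = 1200 Pa / 175000 m = 6.86×10⁻³ Pa/m
Geostrophic balance (pressure-gradient force = Coriolis force):
V_g = (1/(fρ)) |∂P/∂n| = 6.86×10⁻³ / (9.37×10⁻⁵ × 0.737) = 99.3 m/s
Converting: 99.3 m/s × 1.944 = 190 knots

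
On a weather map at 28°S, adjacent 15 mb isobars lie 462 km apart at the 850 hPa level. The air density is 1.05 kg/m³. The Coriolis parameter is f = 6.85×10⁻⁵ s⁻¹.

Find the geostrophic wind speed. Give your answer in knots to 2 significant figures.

88 knots

Pressure gradient: |∂P/∂n| = 1500 Pa / 462000 m = 3.25×10⁻³ Pa/m
Geostrophic balance (pressure-gradient force = Coriolis force):
V_g = (1/(fρ)) |∂P/∂n| = 3.25×10⁻³ / (6.85×10⁻⁵ × 1.05) = 45.1 m/s
Converting: 45.1 m/s × 1.944 = 88 knots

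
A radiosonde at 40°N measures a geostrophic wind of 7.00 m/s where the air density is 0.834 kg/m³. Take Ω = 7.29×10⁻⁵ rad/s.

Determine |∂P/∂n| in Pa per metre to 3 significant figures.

Coriolis parameter at 40°N:
f = 2Ω sin φ = 2 × 7.29×10⁻⁵ × sin 40° = 9.37×10⁻⁵ s⁻¹
Geostrophic balance rearranged: |∂P/∂n| = f ρ V_g
|∂P/∂n| = 9.37×10⁻⁵ × 0.834 × 7.00 = 5.47×10⁻⁴ Pa/m

5.47×10⁻⁴ Pa/m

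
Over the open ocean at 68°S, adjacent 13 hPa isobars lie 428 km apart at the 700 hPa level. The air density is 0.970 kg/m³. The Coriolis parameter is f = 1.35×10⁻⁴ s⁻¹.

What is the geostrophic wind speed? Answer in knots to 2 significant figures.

Pressure gradient: |∂P/∂n| = 1300 Pa / 428000 m = 3.04×10⁻³ Pa/m
Geostrophic balance (pressure-gradient force = Coriolis force):
V_g = (1/(fρ)) |∂P/∂n| = 3.04×10⁻³ / (1.35×10⁻⁴ × 0.970) = 23.2 m/s
Converting: 23.2 m/s × 1.944 = 45 knots

45 knots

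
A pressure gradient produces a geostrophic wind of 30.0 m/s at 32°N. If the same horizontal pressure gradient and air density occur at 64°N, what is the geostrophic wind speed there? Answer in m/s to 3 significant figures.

17.7 m/s

With the same pressure gradient and density, V_g ∝ 1/f ∝ 1/sin φ.
V₂ = V₁ · sin φ₁ / sin φ₂ = 30.0 × sin 32° / sin 64°
V₂ = 30.0 × 0.5299/0.8988 = 17.7 m/s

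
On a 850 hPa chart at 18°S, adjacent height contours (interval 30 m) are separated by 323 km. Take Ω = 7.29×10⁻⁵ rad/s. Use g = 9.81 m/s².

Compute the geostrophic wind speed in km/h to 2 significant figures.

73 km/h

Coriolis parameter at 18°S:
f = 2Ω sin φ = 2 × 7.29×10⁻⁵ × sin 18° = 4.51×10⁻⁵ s⁻¹
Height gradient: |∂Z/∂n| = 30 m / 323000 m = 9.29×10⁻⁵
On a pressure surface, geostrophic balance gives V_g = (g/f)|∂Z/∂n|:
V_g = 9.81 × 9.29×10⁻⁵ / 4.51×10⁻⁵ = 20.2 m/s
Converting: 20.2 m/s × 3.6 = 73 km/h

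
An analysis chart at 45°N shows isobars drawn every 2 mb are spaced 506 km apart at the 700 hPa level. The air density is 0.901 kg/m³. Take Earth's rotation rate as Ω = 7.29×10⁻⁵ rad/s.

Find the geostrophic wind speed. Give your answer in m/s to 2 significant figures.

Coriolis parameter at 45°N:
f = 2Ω sin φ = 2 × 7.29×10⁻⁵ × sin 45° = 1.03×10⁻⁴ s⁻¹
Pressure gradient: |∂P/∂n| = 200 Pa / 506000 m = 3.95×10⁻⁴ Pa/m
Geostrophic balance (pressure-gradient force = Coriolis force):
V_g = (1/(fρ)) |∂P/∂n| = 3.95×10⁻⁴ / (1.03×10⁻⁴ × 0.901) = 4.26 m/s

4.3 m/s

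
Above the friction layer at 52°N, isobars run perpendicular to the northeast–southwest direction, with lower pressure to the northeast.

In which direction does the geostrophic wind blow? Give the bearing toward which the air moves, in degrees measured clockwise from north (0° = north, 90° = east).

The pressure-gradient force points toward the northeast (bearing 045°).
Geostrophic balance: in the Northern Hemisphere the Coriolis force deflects motion to the right, so the geostrophic wind blows 90° to the right of the pressure-gradient force (low pressure on the left).
Rotating 045° by 90° clockwise gives 135° — the wind blows toward the southeast.

135°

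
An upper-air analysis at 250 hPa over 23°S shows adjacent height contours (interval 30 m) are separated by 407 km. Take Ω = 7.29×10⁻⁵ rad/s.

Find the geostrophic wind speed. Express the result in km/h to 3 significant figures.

45.7 km/h

Coriolis parameter at 23°S:
f = 2Ω sin φ = 2 × 7.29×10⁻⁵ × sin 23° = 5.70×10⁻⁵ s⁻¹
Height gradient: |∂Z/∂n| = 30 m / 407000 m = 7.37×10⁻⁵
On a pressure surface, geostrophic balance gives V_g = (g/f)|∂Z/∂n|:
V_g = 9.81 × 7.37×10⁻⁵ / 5.70×10⁻⁵ = 12.7 m/s
Converting: 12.7 m/s × 3.6 = 45.7 km/h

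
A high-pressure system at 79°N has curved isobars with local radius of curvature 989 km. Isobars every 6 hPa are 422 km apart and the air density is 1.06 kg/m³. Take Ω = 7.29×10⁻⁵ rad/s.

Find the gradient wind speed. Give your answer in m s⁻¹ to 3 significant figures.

10.1 m s⁻¹

Coriolis parameter at 79°N:
f = 2Ω sin φ = 2 × 7.29×10⁻⁵ × sin 79° = 1.43×10⁻⁴ s⁻¹
Pressure gradient: |∂P/∂n| = 600 Pa / 422000 m = 1.42×10⁻³ Pa/m
Geostrophic speed: V_g = |∂P/∂n|/(fρ) = 1.42×10⁻³/(1.43×10⁻⁴ × 1.06) = 9.37 m/s
Around a high, pressure-gradient force acts outward with centrifugal, so Coriolis balances both:
fV = (1/ρ)|∂P/∂n| + V²/R  →  V² − fR·V + fR·V_g = 0
With fR = 1.43×10⁻⁴ × 989×10³ m = 142 m/s:
V = [fR − √((fR)² − 4 fR V_g)]/2 = [142 − √(142² − 4×142×9.37)]/2 = 10.1 m/s
Supergeostrophic (V > V_g = 9.37 m/s), as expected around a high.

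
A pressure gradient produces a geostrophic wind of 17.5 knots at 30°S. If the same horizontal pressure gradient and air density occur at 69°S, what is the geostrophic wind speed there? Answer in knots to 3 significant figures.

With the same pressure gradient and density, V_g ∝ 1/f ∝ 1/sin φ.
V₂ = V₁ · sin φ₁ / sin φ₂ = 17.5 × sin 30° / sin 69°
V₂ = 17.5 × 0.5000/0.9336 = 9.37 knots

9.37 knots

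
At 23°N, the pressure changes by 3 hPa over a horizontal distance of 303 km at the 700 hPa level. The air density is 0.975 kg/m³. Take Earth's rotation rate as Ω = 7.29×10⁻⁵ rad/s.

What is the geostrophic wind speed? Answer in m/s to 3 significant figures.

17.8 m/s

Coriolis parameter at 23°N:
f = 2Ω sin φ = 2 × 7.29×10⁻⁵ × sin 23° = 5.70×10⁻⁵ s⁻¹
Pressure gradient: |∂P/∂n| = 300 Pa / 303000 m = 9.90×10⁻⁴ Pa/m
Geostrophic balance (pressure-gradient force = Coriolis force):
V_g = (1/(fρ)) |∂P/∂n| = 9.90×10⁻⁴ / (5.70×10⁻⁵ × 0.975) = 17.8 m/s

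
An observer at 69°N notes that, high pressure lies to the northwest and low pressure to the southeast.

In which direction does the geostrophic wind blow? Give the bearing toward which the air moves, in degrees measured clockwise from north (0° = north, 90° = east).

225°

The pressure-gradient force points toward the southeast (bearing 135°).
Geostrophic balance: in the Northern Hemisphere the Coriolis force deflects motion to the right, so the geostrophic wind blows 90° to the right of the pressure-gradient force (low pressure on the left).
Rotating 135° by 90° clockwise gives 225° — the wind blows toward the southwest.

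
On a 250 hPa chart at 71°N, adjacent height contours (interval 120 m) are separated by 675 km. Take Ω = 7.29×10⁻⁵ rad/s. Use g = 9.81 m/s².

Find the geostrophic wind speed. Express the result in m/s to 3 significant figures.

Coriolis parameter at 71°N:
f = 2Ω sin φ = 2 × 7.29×10⁻⁵ × sin 71° = 1.38×10⁻⁴ s⁻¹
Height gradient: |∂Z/∂n| = 120 m / 675000 m = 1.78×10⁻⁴
On a pressure surface, geostrophic balance gives V_g = (g/f)|∂Z/∂n|:
V_g = 9.81 × 1.78×10⁻⁴ / 1.38×10⁻⁴ = 12.7 m/s

12.7 m/s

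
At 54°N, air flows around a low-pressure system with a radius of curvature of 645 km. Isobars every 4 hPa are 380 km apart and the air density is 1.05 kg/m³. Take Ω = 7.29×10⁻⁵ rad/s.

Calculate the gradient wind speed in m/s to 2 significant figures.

Coriolis parameter at 54°N:
f = 2Ω sin φ = 2 × 7.29×10⁻⁵ × sin 54° = 1.18×10⁻⁴ s⁻¹
Pressure gradient: |∂P/∂n| = 400 Pa / 380000 m = 1.05×10⁻³ Pa/m
Geostrophic speed: V_g = |∂P/∂n|/(fρ) = 1.05×10⁻³/(1.18×10⁻⁴ × 1.05) = 8.50 m/s
Around a low, centrifugal force acts outward with Coriolis, so pressure-gradient force balances both:
(1/ρ)|∂P/∂n| = fV + V²/R  →  V² + fR·V − fR·V_g = 0
With fR = 1.18×10⁻⁴ × 645×10³ m = 76.1 m/s:
V = [−fR + √((fR)² + 4 fR V_g)]/2 = [−76.1 + √(76.1² + 4×76.1×8.5)]/2 = 7.72 m/s
Subgeostrophic (V < V_g = 8.5 m/s), as expected around a low.

7.7 m/s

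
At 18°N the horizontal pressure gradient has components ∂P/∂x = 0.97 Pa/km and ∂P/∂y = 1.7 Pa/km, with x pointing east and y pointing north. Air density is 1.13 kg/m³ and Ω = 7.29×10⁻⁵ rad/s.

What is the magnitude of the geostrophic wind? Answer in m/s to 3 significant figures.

Coriolis parameter at 18°N:
f = 2Ω sin φ = 2 × 7.29×10⁻⁵ × sin 18° = 4.51×10⁻⁵ s⁻¹
Component geostrophic relations (x east, y north):
u_g = −(1/(fρ)) ∂P/∂y,  v_g = (1/(fρ)) ∂P/∂x
u_g = −(1.7×10⁻³)/(4.51×10⁻⁵ × 1.13) = −33.4 m/s;  v_g = (0.97×10⁻³)/(4.51×10⁻⁵ × 1.13) = 19.1 m/s
|V_g| = √(u_g² + v_g²) = 38.4 m/s

38.4 m/s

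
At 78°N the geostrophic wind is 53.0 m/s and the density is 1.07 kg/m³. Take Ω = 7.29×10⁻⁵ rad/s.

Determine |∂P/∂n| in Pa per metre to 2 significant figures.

Coriolis parameter at 78°N:
f = 2Ω sin φ = 2 × 7.29×10⁻⁵ × sin 78° = 1.43×10⁻⁴ s⁻¹
Geostrophic balance rearranged: |∂P/∂n| = f ρ V_g
|∂P/∂n| = 1.43×10⁻⁴ × 1.07 × 53.0 = 8.09×10⁻³ Pa/m

8.1×10⁻³ Pa/m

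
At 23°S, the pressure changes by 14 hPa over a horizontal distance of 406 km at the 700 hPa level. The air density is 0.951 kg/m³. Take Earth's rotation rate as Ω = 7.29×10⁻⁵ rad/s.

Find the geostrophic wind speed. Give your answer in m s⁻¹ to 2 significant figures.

Coriolis parameter at 23°S:
f = 2Ω sin φ = 2 × 7.29×10⁻⁵ × sin 23° = 5.70×10⁻⁵ s⁻¹
Pressure gradient: |∂P/∂n| = 1400 Pa / 406000 m = 3.45×10⁻³ Pa/m
Geostrophic balance (pressure-gradient force = Coriolis force):
V_g = (1/(fρ)) |∂P/∂n| = 3.45×10⁻³ / (5.70×10⁻⁵ × 0.951) = 63.6 m/s

64 m s⁻¹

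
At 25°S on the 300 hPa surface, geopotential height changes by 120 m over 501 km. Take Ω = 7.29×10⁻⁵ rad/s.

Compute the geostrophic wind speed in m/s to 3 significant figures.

Coriolis parameter at 25°S:
f = 2Ω sin φ = 2 × 7.29×10⁻⁵ × sin 25° = 6.16×10⁻⁵ s⁻¹
Height gradient: |∂Z/∂n| = 120 m / 501000 m = 2.40×10⁻⁴
On a pressure surface, geostrophic balance gives V_g = (g/f)|∂Z/∂n|:
V_g = 9.81 × 2.40×10⁻⁴ / 6.16×10⁻⁵ = 38.1 m/s

38.1 m/s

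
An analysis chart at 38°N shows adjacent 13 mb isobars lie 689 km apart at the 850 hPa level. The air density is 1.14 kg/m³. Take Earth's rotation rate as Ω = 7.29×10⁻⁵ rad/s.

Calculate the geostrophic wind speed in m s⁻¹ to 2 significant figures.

18 m s⁻¹

Coriolis parameter at 38°N:
f = 2Ω sin φ = 2 × 7.29×10⁻⁵ × sin 38° = 8.98×10⁻⁵ s⁻¹
Pressure gradient: |∂P/∂n| = 1300 Pa / 689000 m = 1.89×10⁻³ Pa/m
Geostrophic balance (pressure-gradient force = Coriolis force):
V_g = (1/(fρ)) |∂P/∂n| = 1.89×10⁻³ / (8.98×10⁻⁵ × 1.14) = 18.4 m/s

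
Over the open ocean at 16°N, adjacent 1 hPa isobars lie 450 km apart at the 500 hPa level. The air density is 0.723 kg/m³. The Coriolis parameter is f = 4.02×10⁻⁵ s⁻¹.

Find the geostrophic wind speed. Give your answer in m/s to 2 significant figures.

7.6 m/s

Pressure gradient: |∂P/∂n| = 100 Pa / 450000 m = 2.22×10⁻⁴ Pa/m
Geostrophic balance (pressure-gradient force = Coriolis force):
V_g = (1/(fρ)) |∂P/∂n| = 2.22×10⁻⁴ / (4.02×10⁻⁵ × 0.723) = 7.65 m/s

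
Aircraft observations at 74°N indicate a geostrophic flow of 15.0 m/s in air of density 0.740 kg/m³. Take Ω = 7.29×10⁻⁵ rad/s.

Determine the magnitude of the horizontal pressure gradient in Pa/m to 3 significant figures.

Coriolis parameter at 74°N:
f = 2Ω sin φ = 2 × 7.29×10⁻⁵ × sin 74° = 1.40×10⁻⁴ s⁻¹
Geostrophic balance rearranged: |∂P/∂n| = f ρ V_g
|∂P/∂n| = 1.40×10⁻⁴ × 0.740 × 15.0 = 1.56×10⁻³ Pa/m

1.56×10⁻³ Pa/m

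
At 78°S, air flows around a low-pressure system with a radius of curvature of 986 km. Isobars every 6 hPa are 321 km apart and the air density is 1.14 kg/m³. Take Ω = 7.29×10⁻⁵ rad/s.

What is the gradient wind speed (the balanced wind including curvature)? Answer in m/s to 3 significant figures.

Coriolis parameter at 78°S:
f = 2Ω sin φ = 2 × 7.29×10⁻⁵ × sin 78° = 1.43×10⁻⁴ s⁻¹
Pressure gradient: |∂P/∂n| = 600 Pa / 321000 m = 1.87×10⁻³ Pa/m
Geostrophic speed: V_g = |∂P/∂n|/(fρ) = 1.87×10⁻³/(1.43×10⁻⁴ × 1.14) = 11.5 m/s
Around a low, centrifugal force acts outward with Coriolis, so pressure-gradient force balances both:
(1/ρ)|∂P/∂n| = fV + V²/R  →  V² + fR·V − fR·V_g = 0
With fR = 1.43×10⁻⁴ × 986×10³ m = 141 m/s:
V = [−fR + √((fR)² + 4 fR V_g)]/2 = [−141 + √(141² + 4×141×11.5)]/2 = 10.7 m/s
Subgeostrophic (V < V_g = 11.5 m/s), as expected around a low.

10.7 m/s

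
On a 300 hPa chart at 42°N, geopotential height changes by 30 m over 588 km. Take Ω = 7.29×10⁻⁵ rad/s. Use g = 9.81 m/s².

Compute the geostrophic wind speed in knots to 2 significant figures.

10.0 knots

Coriolis parameter at 42°N:
f = 2Ω sin φ = 2 × 7.29×10⁻⁵ × sin 42° = 9.76×10⁻⁵ s⁻¹
Height gradient: |∂Z/∂n| = 30 m / 588000 m = 5.10×10⁻⁵
On a pressure surface, geostrophic balance gives V_g = (g/f)|∂Z/∂n|:
V_g = 9.81 × 5.10×10⁻⁵ / 9.76×10⁻⁵ = 5.13 m/s
Converting: 5.13 m/s × 1.944 = 10.0 knots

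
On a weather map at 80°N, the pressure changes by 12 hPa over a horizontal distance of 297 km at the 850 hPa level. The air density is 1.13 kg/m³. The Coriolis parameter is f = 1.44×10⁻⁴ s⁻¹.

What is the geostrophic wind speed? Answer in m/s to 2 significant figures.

Pressure gradient: |∂P/∂n| = 1200 Pa / 297000 m = 4.04×10⁻³ Pa/m
Geostrophic balance (pressure-gradient force = Coriolis force):
V_g = (1/(fρ)) |∂P/∂n| = 4.04×10⁻³ / (1.44×10⁻⁴ × 1.13) = 24.8 m/s

25 m/s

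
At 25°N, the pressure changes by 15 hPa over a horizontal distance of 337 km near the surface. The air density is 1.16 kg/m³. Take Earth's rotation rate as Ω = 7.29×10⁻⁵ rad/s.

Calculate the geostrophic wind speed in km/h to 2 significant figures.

220 km/h

Coriolis parameter at 25°N:
f = 2Ω sin φ = 2 × 7.29×10⁻⁵ × sin 25° = 6.16×10⁻⁵ s⁻¹
Pressure gradient: |∂P/∂n| = 1500 Pa / 337000 m = 4.45×10⁻³ Pa/m
Geostrophic balance (pressure-gradient force = Coriolis force):
V_g = (1/(fρ)) |∂P/∂n| = 4.45×10⁻³ / (6.16×10⁻⁵ × 1.16) = 62.3 m/s
Converting: 62.3 m/s × 3.6 = 220 km/h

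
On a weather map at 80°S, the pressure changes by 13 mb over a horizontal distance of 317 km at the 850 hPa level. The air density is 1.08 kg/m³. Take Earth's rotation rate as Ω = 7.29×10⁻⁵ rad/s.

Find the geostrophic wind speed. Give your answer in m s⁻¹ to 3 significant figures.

26.4 m s⁻¹

Coriolis parameter at 80°S:
f = 2Ω sin φ = 2 × 7.29×10⁻⁵ × sin 80° = 1.44×10⁻⁴ s⁻¹
Pressure gradient: |∂P/∂n| = 1300 Pa / 317000 m = 4.10×10⁻³ Pa/m
Geostrophic balance (pressure-gradient force = Coriolis force):
V_g = (1/(fρ)) |∂P/∂n| = 4.10×10⁻³ / (1.44×10⁻⁴ × 1.08) = 26.4 m/s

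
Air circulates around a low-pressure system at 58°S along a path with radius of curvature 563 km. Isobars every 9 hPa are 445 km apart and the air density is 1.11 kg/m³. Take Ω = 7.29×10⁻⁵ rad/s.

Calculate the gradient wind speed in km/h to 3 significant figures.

Coriolis parameter at 58°S:
f = 2Ω sin φ = 2 × 7.29×10⁻⁵ × sin 58° = 1.24×10⁻⁴ s⁻¹
Pressure gradient: |∂P/∂n| = 900 Pa / 445000 m = 2.02×10⁻³ Pa/m
Geostrophic speed: V_g = |∂P/∂n|/(fρ) = 2.02×10⁻³/(1.24×10⁻⁴ × 1.11) = 14.7 m/s
Around a low, centrifugal force acts outward with Coriolis, so pressure-gradient force balances both:
(1/ρ)|∂P/∂n| = fV + V²/R  →  V² + fR·V − fR·V_g = 0
With fR = 1.24×10⁻⁴ × 563×10³ m = 69.6 m/s:
V = [−fR + √((fR)² + 4 fR V_g)]/2 = [−69.6 + √(69.6² + 4×69.6×14.7)]/2 = 12.5 m/s
Subgeostrophic (V < V_g = 14.7 m/s), as expected around a low.
Converting: 12.5 m/s × 3.6 = 45.0 km/h

45.0 km/h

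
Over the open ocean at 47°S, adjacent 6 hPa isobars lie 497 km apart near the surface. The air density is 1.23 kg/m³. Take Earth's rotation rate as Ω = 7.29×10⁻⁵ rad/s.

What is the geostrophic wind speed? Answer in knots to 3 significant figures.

Coriolis parameter at 47°S:
f = 2Ω sin φ = 2 × 7.29×10⁻⁵ × sin 47° = 1.07×10⁻⁴ s⁻¹
Pressure gradient: |∂P/∂n| = 600 Pa / 497000 m = 1.21×10⁻³ Pa/m
Geostrophic balance (pressure-gradient force = Coriolis force):
V_g = (1/(fρ)) |∂P/∂n| = 1.21×10⁻³ / (1.07×10⁻⁴ × 1.23) = 9.20 m/s
Converting: 9.20 m/s × 1.944 = 17.9 knots

17.9 knots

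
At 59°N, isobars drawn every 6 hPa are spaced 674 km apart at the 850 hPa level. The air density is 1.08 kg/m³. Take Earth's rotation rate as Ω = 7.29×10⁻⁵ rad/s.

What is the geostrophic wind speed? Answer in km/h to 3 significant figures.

23.7 km/h

Coriolis parameter at 59°N:
f = 2Ω sin φ = 2 × 7.29×10⁻⁵ × sin 59° = 1.25×10⁻⁴ s⁻¹
Pressure gradient: |∂P/∂n| = 600 Pa / 674000 m = 8.90×10⁻⁴ Pa/m
Geostrophic balance (pressure-gradient force = Coriolis force):
V_g = (1/(fρ)) |∂P/∂n| = 8.90×10⁻⁴ / (1.25×10⁻⁴ × 1.08) = 6.60 m/s
Converting: 6.60 m/s × 3.6 = 23.7 km/h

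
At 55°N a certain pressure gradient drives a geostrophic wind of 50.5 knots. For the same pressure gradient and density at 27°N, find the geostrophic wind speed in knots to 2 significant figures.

91 knots

With the same pressure gradient and density, V_g ∝ 1/f ∝ 1/sin φ.
V₂ = V₁ · sin φ₁ / sin φ₂ = 50.5 × sin 55° / sin 27°
V₂ = 50.5 × 0.8192/0.4540 = 91 knots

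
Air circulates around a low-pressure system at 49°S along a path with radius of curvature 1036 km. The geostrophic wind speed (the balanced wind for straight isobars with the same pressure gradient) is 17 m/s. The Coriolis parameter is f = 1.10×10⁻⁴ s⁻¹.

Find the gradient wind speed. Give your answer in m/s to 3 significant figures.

15.0 m/s

Around a low, centrifugal force acts outward with Coriolis, so pressure-gradient force balances both:
(1/ρ)|∂P/∂n| = fV + V²/R  →  V² + fR·V − fR·V_g = 0
With fR = 1.10×10⁻⁴ × 1036×10³ m = 114 m/s:
V = [−fR + √((fR)² + 4 fR V_g)]/2 = [−114 + √(114² + 4×114×17)]/2 = 15 m/s
Subgeostrophic (V < V_g = 17 m/s), as expected around a low.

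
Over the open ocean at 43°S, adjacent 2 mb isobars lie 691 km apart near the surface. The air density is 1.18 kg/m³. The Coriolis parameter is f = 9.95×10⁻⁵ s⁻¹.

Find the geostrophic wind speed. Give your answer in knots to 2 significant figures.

Pressure gradient: |∂P/∂n| = 200 Pa / 691000 m = 2.89×10⁻⁴ Pa/m
Geostrophic balance (pressure-gradient force = Coriolis force):
V_g = (1/(fρ)) |∂P/∂n| = 2.89×10⁻⁴ / (9.95×10⁻⁵ × 1.18) = 2.47 m/s
Converting: 2.47 m/s × 1.944 = 4.8 knots

4.8 knots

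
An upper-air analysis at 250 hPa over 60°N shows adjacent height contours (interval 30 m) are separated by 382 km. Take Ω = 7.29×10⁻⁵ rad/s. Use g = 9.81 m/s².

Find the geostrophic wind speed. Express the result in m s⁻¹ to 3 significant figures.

Coriolis parameter at 60°N:
f = 2Ω sin φ = 2 × 7.29×10⁻⁵ × sin 60° = 1.26×10⁻⁴ s⁻¹
Height gradient: |∂Z/∂n| = 30 m / 382000 m = 7.85×10⁻⁵
On a pressure surface, geostrophic balance gives V_g = (g/f)|∂Z/∂n|:
V_g = 9.81 × 7.85×10⁻⁵ / 1.26×10⁻⁴ = 6.10 m/s

6.10 m s⁻¹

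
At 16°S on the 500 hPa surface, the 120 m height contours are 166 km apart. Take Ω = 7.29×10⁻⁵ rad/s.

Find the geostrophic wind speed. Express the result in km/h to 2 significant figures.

640 km/h

Coriolis parameter at 16°S:
f = 2Ω sin φ = 2 × 7.29×10⁻⁵ × sin 16° = 4.02×10⁻⁵ s⁻¹
Height gradient: |∂Z/∂n| = 120 m / 166000 m = 7.23×10⁻⁴
On a pressure surface, geostrophic balance gives V_g = (g/f)|∂Z/∂n|:
V_g = 9.81 × 7.23×10⁻⁴ / 4.02×10⁻⁵ = 176 m/s
Converting: 176 m/s × 3.6 = 640 km/h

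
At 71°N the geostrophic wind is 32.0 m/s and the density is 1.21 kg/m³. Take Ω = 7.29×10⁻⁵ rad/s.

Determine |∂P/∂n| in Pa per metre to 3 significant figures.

5.34×10⁻³ Pa/m

Coriolis parameter at 71°N:
f = 2Ω sin φ = 2 × 7.29×10⁻⁵ × sin 71° = 1.38×10⁻⁴ s⁻¹
Geostrophic balance rearranged: |∂P/∂n| = f ρ V_g
|∂P/∂n| = 1.38×10⁻⁴ × 1.21 × 32.0 = 5.34×10⁻³ Pa/m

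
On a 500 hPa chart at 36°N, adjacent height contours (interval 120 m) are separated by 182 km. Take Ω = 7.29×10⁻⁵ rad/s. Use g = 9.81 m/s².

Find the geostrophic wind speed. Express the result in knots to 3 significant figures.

147 knots

Coriolis parameter at 36°N:
f = 2Ω sin φ = 2 × 7.29×10⁻⁵ × sin 36° = 8.57×10⁻⁵ s⁻¹
Height gradient: |∂Z/∂n| = 120 m / 182000 m = 6.59×10⁻⁴
On a pressure surface, geostrophic balance gives V_g = (g/f)|∂Z/∂n|:
V_g = 9.81 × 6.59×10⁻⁴ / 8.57×10⁻⁵ = 75.5 m/s
Converting: 75.5 m/s × 1.944 = 147 knots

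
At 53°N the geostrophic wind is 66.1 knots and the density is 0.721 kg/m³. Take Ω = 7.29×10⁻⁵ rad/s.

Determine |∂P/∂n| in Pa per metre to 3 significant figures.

Coriolis parameter at 53°N:
f = 2Ω sin φ = 2 × 7.29×10⁻⁵ × sin 53° = 1.16×10⁻⁴ s⁻¹
Wind speed in SI: 66.1 knots = 34.0 m/s
Geostrophic balance rearranged: |∂P/∂n| = f ρ V_g
|∂P/∂n| = 1.16×10⁻⁴ × 0.721 × 34.0 = 2.85×10⁻³ Pa/m

2.85×10⁻³ Pa/m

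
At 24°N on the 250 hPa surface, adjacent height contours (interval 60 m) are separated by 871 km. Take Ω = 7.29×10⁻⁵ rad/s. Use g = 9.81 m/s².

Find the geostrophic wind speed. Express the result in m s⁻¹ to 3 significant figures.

Coriolis parameter at 24°N:
f = 2Ω sin φ = 2 × 7.29×10⁻⁵ × sin 24° = 5.93×10⁻⁵ s⁻¹
Height gradient: |∂Z/∂n| = 60 m / 871000 m = 6.89×10⁻⁵
On a pressure surface, geostrophic balance gives V_g = (g/f)|∂Z/∂n|:
V_g = 9.81 × 6.89×10⁻⁵ / 5.93×10⁻⁵ = 11.4 m/s

11.4 m s⁻¹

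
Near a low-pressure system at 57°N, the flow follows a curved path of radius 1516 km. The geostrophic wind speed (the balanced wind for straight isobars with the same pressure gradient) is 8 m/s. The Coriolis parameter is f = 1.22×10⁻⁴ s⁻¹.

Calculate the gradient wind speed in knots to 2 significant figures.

15 knots

Around a low, centrifugal force acts outward with Coriolis, so pressure-gradient force balances both:
(1/ρ)|∂P/∂n| = fV + V²/R  →  V² + fR·V − fR·V_g = 0
With fR = 1.22×10⁻⁴ × 1516×10³ m = 185 m/s:
V = [−fR + √((fR)² + 4 fR V_g)]/2 = [−185 + √(185² + 4×185×8)]/2 = 7.68 m/s
Subgeostrophic (V < V_g = 8 m/s), as expected around a low.
Converting: 7.68 m/s × 1.944 = 15 knots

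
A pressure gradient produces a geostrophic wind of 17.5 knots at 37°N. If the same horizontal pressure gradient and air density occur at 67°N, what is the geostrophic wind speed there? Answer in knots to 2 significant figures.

11 knots

With the same pressure gradient and density, V_g ∝ 1/f ∝ 1/sin φ.
V₂ = V₁ · sin φ₁ / sin φ₂ = 17.5 × sin 37° / sin 67°
V₂ = 17.5 × 0.6018/0.9205 = 11 knots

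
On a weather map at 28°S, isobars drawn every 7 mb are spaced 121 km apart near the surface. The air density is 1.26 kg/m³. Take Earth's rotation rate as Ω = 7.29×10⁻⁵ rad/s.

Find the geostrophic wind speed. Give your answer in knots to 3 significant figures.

130 knots

Coriolis parameter at 28°S:
f = 2Ω sin φ = 2 × 7.29×10⁻⁵ × sin 28° = 6.84×10⁻⁵ s⁻¹
Pressure gradient: |∂P/∂n| = 700 Pa / 121000 m = 5.79×10⁻³ Pa/m
Geostrophic balance (pressure-gradient force = Coriolis force):
V_g = (1/(fρ)) |∂P/∂n| = 5.79×10⁻³ / (6.84×10⁻⁵ × 1.26) = 67.1 m/s
Converting: 67.1 m/s × 1.944 = 130 knots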